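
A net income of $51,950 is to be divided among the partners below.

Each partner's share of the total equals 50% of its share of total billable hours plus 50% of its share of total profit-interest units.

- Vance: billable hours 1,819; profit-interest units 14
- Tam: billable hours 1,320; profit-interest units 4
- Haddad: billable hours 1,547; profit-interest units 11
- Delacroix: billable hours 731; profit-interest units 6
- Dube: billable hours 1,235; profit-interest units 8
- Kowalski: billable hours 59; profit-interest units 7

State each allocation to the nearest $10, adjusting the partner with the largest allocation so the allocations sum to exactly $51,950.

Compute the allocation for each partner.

Totals — billable hours 6,711, profit-interest units 50.
Combined weights (50% billable hours + 50% profit-interest units): Vance 0.2755; Tam 0.1383; Haddad 0.2253; Delacroix 0.1145; Dube 0.1720; Kowalski 0.0744.
Raw shares: Vance 14,313.46; Tam 7,187.07; Haddad 11,702.18; Delacroix 5,946.34; Dube 8,936.08; Kowalski 3,864.86.
After rounding ($10): Vance $14,310; Tam $7,190; Haddad $11,700; Delacroix $5,950; Dube $8,940; Kowalski $3,860. Sum = $51,950.
No rounding difference to absorb.

Vance: $14,310 · Tam: $7,190 · Haddad: $11,700 · Delacroix: $5,950 · Dube: $8,940 · Kowalski: $3,860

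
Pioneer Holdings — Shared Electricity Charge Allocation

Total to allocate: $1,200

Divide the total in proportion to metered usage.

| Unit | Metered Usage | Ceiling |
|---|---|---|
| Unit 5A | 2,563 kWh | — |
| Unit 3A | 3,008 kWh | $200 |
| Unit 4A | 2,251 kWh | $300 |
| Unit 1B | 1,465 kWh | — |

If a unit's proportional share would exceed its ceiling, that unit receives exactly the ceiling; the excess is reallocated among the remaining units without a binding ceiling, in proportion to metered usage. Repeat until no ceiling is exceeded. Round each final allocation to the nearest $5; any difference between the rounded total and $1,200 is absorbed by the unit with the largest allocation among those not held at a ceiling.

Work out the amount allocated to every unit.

Metered usage total: 9,287.
Proportional shares (ignoring caps): Unit 5A 331.17; Unit 3A 388.67; Unit 4A 290.86; Unit 1B 189.30.
Cap binds for Unit 3A ($200); remaining pool $1,000 reallocated over remaining metered usage 6,279.
Cap binds for Unit 4A ($300); remaining pool $700 reallocated over remaining metered usage 4,028.
Shares after redistribution: Unit 5A 445.41 → $445; Unit 1B 254.59 → $255.

Unit 5A: $445 | Unit 3A: $200 | Unit 4A: $300 | Unit 1B: $255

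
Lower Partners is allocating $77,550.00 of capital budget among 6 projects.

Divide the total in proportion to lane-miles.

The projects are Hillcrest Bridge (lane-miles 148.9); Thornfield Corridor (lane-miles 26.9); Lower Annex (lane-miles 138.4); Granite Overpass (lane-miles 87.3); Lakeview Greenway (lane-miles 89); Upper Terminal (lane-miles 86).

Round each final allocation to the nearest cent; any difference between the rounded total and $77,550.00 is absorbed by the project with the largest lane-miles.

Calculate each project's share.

Hillcrest Bridge: $20,029.83; Thornfield Corridor: $3,618.55; Lower Annex: $18,617.38; Granite Overpass: $11,743.48; Lakeview Greenway: $11,972.16; Upper Terminal: $11,568.60

Lane-miles total: 148.9 + 26.9 + 138.4 + 87.3 + 89 + 86 = 576.5.
Proportional shares: Hillcrest Bridge 20,029.8265; Thornfield Corridor 3,618.5516; Lower Annex 18,617.3807; Granite Overpass 11,743.4779; Lakeview Greenway 11,972.1596; Upper Terminal 11,568.6036.
At nearest cent: Hillcrest Bridge $20,029.83; Thornfield Corridor $3,618.55; Lower Annex $18,617.38; Granite Overpass $11,743.48; Lakeview Greenway $11,972.16; Upper Terminal $11,568.60. Sum = $77,550.00.
Rounded total matches; no reconciliation needed.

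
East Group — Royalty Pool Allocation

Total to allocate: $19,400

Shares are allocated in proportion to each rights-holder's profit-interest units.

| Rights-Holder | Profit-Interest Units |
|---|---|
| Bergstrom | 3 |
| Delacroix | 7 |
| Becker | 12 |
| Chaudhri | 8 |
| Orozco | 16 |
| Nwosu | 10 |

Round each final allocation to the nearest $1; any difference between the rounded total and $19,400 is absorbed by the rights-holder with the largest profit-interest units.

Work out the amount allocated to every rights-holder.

Sum of profit-interest units: 56.
Raw shares: Bergstrom 3/56 × $19,400 = 1,039.29; Delacroix 7/56 × $19,400 = 2,425.00; Becker 12/56 × $19,400 = 4,157.14; Chaudhri 8/56 × $19,400 = 2,771.43; Orozco 16/56 × $19,400 = 5,542.86; Nwosu 10/56 × $19,400 = 3,464.29.
At nearest $1: Bergstrom $1,039; Delacroix $2,425; Becker $4,157; Chaudhri $2,771; Orozco $5,543; Nwosu $3,464. Sum = $19,399.
Difference $19,400 − $19,399 = +$1 applied to largest profit-interest units (Orozco): Orozco becomes $5,544.

Bergstrom: $1,039 | Delacroix: $2,425 | Becker: $4,157 | Chaudhri: $2,771 | Orozco: $5,544 | Nwosu: $3,464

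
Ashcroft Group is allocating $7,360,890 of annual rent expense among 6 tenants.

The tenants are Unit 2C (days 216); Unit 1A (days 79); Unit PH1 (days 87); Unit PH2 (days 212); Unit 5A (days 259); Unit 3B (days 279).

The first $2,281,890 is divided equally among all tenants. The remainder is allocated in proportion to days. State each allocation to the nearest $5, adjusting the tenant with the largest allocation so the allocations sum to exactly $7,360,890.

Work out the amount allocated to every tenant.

Unit 2C: $1,349,455 · Unit 1A: $734,770 · Unit PH1: $770,660 · Unit PH2: $1,331,505 · Unit 5A: $1,542,385 · Unit 3B: $1,632,115

Equal tier: $2,281,890 ÷ 6 = $380,315 apiece.
Remainder $5,079,000 by days (total 1,132): Unit 2C 969,137.81 → $969,140; Unit 1A 354,453.18 → $354,455; Unit PH1 390,347.17 → $390,345; Unit PH2 951,190.81 → $951,190; Unit 5A 1,162,068.02 → $1,162,070; Unit 3B 1,251,803.00 → $1,251,805.
Rounding difference −$5 on remainder applied to Unit 3B.
Totals: Unit 2C $380,315 + $969,140 = $1,349,455; Unit 1A $380,315 + $354,455 = $734,770; Unit PH1 $380,315 + $390,345 = $770,660; Unit PH2 $380,315 + $951,190 = $1,331,505; Unit 5A $380,315 + $1,162,070 = $1,542,385; Unit 3B $380,315 + $1,251,800 = $1,632,115.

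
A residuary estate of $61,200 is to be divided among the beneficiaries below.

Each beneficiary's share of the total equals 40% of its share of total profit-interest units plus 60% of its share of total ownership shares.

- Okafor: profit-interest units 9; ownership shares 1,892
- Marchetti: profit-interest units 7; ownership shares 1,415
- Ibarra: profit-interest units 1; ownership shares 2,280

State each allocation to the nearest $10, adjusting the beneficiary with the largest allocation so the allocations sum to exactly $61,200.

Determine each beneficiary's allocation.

Totals — profit-interest units 17, ownership shares 5,587.
Composite weights (40% profit-interest units + 60% ownership shares): Okafor 0.4150; Marchetti 0.3167; Ibarra 0.2684.
Pro-rata amounts: Okafor 25,394.98; Marchetti 19,379.95; Ibarra 16,425.07.
After rounding ($10): Okafor $25,390; Marchetti $19,380; Ibarra $16,430. Sum = $61,200.
Sum already equals the total — no adjustment.

Okafor: $25,390; Marchetti: $19,380; Ibarra: $16,430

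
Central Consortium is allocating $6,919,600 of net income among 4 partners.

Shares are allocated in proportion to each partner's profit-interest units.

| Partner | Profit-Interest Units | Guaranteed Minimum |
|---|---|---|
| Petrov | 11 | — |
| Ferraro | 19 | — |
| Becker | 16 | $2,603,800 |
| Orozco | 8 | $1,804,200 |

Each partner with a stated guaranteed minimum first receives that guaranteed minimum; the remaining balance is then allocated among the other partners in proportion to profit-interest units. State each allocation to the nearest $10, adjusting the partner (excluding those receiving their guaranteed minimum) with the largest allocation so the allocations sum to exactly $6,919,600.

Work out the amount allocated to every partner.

Petrov: $920,920 · Ferraro: $1,590,680 · Becker: $2,603,800 · Orozco: $1,804,200

Minimums first: Becker $2,603,800; Orozco $1,804,200. Residual $2,511,600.
Residual split over remaining profit-interest units 30: Petrov 920,920.00 → $920,920; Ferraro 1,590,680.00 → $1,590,680.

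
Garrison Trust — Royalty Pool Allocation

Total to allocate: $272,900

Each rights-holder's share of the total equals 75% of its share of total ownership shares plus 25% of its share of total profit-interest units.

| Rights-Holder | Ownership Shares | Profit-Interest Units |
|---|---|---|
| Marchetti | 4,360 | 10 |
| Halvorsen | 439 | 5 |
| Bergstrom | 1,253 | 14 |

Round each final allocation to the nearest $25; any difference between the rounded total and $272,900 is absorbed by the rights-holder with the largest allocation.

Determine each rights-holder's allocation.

Marchetti: $171,000; Halvorsen: $26,600; Bergstrom: $75,300

Ownership shares total 6,052; profit-interest units total 29.
Blended shares (75% ownership shares + 25% profit-interest units): Marchetti 0.6265; Halvorsen 0.0975; Bergstrom 0.2760.
Unrounded shares: Marchetti 170,978.44; Halvorsen 26,609.65; Bergstrom 75,311.91.
After rounding ($25): Marchetti $170,975; Halvorsen $26,600; Bergstrom $75,300. Sum = $272,875.
Difference $272,900 − $272,875 = +$25 applied to largest allocation (Marchetti): Marchetti becomes $171,000.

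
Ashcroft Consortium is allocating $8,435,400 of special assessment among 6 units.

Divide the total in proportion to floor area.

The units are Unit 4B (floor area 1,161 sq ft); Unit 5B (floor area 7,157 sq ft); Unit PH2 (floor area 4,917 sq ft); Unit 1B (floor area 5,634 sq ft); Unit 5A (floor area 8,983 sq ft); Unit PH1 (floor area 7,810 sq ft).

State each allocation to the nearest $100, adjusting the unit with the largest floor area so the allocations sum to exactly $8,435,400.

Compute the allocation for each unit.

Floor area total: 35,662.
Proportional shares: Unit 4B 1,161/35,662 × $8,435,400 = 274,620.03; Unit 5B 7,157/35,662 × $8,435,400 = 1,692,898.82; Unit PH2 4,917/35,662 × $8,435,400 = 1,163,054.84; Unit 1B 5,634/35,662 × $8,435,400 = 1,332,652.22; Unit 5A 8,983/35,662 × $8,435,400 = 2,124,816.28; Unit PH1 7,810/35,662 × $8,435,400 = 1,847,357.80.
After rounding ($100): Unit 4B $274,600; Unit 5B $1,692,900; Unit PH2 $1,163,100; Unit 1B $1,332,700; Unit 5A $2,124,800; Unit PH1 $1,847,400. Sum = $8,435,500.
Difference $8,435,400 − $8,435,500 = −$100 applied to largest floor area (Unit 5A): Unit 5A becomes $2,124,700.

Unit 4B: $274,600 | Unit 5B: $1,692,900 | Unit PH2: $1,163,100 | Unit 1B: $1,332,700 | Unit 5A: $2,124,700 | Unit PH1: $1,847,400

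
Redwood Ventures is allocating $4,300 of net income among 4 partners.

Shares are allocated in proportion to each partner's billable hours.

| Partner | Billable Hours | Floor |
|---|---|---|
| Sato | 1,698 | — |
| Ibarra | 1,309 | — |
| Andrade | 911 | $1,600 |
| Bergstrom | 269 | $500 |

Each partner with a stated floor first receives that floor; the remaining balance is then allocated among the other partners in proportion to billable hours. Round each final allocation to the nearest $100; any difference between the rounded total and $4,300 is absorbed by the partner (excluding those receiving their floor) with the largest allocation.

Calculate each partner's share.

Guaranteed amounts: Andrade $1,600; Bergstrom $500. Remaining pool $2,200.
Remaining pool split over remaining billable hours 3,007: Sato 1,242.30 → $1,200; Ibarra 957.70 → $1,000.

Sato: $1,200 · Ibarra: $1,000 · Andrade: $1,600 · Bergstrom: $500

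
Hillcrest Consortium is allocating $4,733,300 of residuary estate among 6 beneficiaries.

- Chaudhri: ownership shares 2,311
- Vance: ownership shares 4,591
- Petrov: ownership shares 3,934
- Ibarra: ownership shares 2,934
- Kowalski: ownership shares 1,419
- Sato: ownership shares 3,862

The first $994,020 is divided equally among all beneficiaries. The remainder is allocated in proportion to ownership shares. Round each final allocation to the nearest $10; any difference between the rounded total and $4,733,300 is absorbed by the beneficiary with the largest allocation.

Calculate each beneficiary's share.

Chaudhri: $619,270 · Vance: $1,066,770 · Petrov: $937,830 · Ibarra: $741,550 · Kowalski: $444,190 · Sato: $923,690

First tranche $994,020 split equally: $165,670 each.
Remainder $3,739,280 by ownership shares (total 19,051): Chaudhri 453,596.98 → $453,600; Vance 901,109.36 → $901,110; Petrov 772,155.14 → $772,160; Ibarra 575,877.78 → $575,880; Kowalski 278,517.57 → $278,520; Sato 758,023.17 → $758,020.
Rounding difference −$10 on remainder applied to Vance.
Totals: Chaudhri $165,670 + $453,600 = $619,270; Vance $165,670 + $901,100 = $1,066,770; Petrov $165,670 + $772,160 = $937,830; Ibarra $165,670 + $575,880 = $741,550; Kowalski $165,670 + $278,520 = $444,190; Sato $165,670 + $758,020 = $923,690.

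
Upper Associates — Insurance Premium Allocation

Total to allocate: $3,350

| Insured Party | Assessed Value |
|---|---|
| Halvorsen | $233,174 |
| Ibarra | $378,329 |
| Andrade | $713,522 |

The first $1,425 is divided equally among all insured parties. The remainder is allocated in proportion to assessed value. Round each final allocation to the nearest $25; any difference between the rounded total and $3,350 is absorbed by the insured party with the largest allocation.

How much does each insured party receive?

Halvorsen: $825 · Ibarra: $1,025 · Andrade: $1,500

Equal tier: $1,425 ÷ 3 = $475 apiece.
Remainder $1,925 by assessed value (total 1,325,025): Halvorsen 338.76 → $350; Ibarra 549.64 → $550; Andrade 1,036.61 → $1,025.
Totals: Halvorsen $475 + $350 = $825; Ibarra $475 + $550 = $1,025; Andrade $475 + $1,025 = $1,500.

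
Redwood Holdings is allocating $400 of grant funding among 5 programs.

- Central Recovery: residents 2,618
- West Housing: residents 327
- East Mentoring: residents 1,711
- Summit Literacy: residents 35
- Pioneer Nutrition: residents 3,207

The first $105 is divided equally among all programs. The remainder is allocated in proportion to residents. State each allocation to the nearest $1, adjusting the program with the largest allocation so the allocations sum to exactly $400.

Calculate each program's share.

$105 shared equally gives $21 per program.
Remainder $295 by residents (total 7,898): Central Recovery 97.79 → $98; West Housing 12.21 → $12; East Mentoring 63.91 → $64; Summit Literacy 1.31 → $1; Pioneer Nutrition 119.79 → $120.
Totals: Central Recovery $21 + $98 = $119; West Housing $21 + $12 = $33; East Mentoring $21 + $64 = $85; Summit Literacy $21 + $1 = $22; Pioneer Nutrition $21 + $120 = $141.

Central Recovery: $119 · West Housing: $33 · East Mentoring: $85 · Summit Literacy: $22 · Pioneer Nutrition: $141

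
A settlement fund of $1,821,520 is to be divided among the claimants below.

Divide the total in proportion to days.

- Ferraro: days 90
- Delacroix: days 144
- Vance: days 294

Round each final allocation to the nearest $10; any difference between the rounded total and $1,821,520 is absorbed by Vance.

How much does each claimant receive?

Ferraro: $310,490; Delacroix: $496,780; Vance: $1,014,250

Combined days = 528.
Raw shares: Ferraro 90/528 × $1,821,520 = 310,486.36; Delacroix 144/528 × $1,821,520 = 496,778.18; Vance 294/528 × $1,821,520 = 1,014,255.45.
Rounded to nearest $10: Ferraro $310,490; Delacroix $496,780; Vance $1,014,260. Sum = $1,821,530.
Difference $1,821,520 − $1,821,530 = −$10 applied to Vance: Vance becomes $1,014,250.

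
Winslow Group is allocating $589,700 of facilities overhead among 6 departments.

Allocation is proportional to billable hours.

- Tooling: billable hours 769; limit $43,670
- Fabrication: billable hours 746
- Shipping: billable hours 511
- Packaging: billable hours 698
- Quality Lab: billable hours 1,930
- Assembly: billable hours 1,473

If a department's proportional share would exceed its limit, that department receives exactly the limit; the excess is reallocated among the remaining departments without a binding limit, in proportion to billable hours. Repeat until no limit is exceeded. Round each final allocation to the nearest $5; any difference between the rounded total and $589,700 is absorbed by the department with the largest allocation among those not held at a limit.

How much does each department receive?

Tooling: $43,670 | Fabrication: $76,025 | Shipping: $52,075 | Packaging: $71,135 | Quality Lab: $196,685 | Assembly: $150,110

Total billable hours = 6,127.
Pro-rata shares before constraints: Tooling 74,013.27; Fabrication 71,799.61; Shipping 49,181.77; Packaging 67,179.79; Quality Lab 185,755.02; Assembly 141,770.54.
Cap binds for Tooling ($43,670); residual $546,030 reallocated over remaining billable hours 5,358.
Shares after redistribution: Fabrication 76,024.33 → $76,025; Shipping 52,075.65 → $52,075; Packaging 71,132.69 → $71,135; Quality Lab 196,684.94 → $196,685; Assembly 150,112.39 → $150,110.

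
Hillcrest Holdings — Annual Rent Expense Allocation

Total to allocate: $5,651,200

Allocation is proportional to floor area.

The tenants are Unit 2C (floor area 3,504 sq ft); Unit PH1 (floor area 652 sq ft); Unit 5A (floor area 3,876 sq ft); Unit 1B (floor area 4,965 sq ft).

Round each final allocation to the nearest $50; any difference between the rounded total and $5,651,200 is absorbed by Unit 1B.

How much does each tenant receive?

Unit 2C: $1,523,550 | Unit PH1: $283,500 | Unit 5A: $1,685,300 | Unit 1B: $2,158,850

Total floor area = 12,997.
Raw shares: Unit 2C 3,504/12,997 × $5,651,200 = 1,523,567.35; Unit PH1 652/12,997 × $5,651,200 = 283,494.84; Unit 5A 3,876/12,997 × $5,651,200 = 1,685,315.93; Unit 1B 4,965/12,997 × $5,651,200 = 2,158,821.88.
At nearest $50: Unit 2C $1,523,550; Unit PH1 $283,500; Unit 5A $1,685,300; Unit 1B $2,158,800. Sum = $5,651,150.
Difference $5,651,200 − $5,651,150 = +$50 applied to Unit 1B: Unit 1B becomes $2,158,850.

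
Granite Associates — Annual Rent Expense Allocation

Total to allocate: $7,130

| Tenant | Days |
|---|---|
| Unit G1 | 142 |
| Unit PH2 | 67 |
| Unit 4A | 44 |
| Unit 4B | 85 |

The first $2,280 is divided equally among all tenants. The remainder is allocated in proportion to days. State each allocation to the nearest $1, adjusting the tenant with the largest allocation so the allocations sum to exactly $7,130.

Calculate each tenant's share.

Equal tier: $2,280 ÷ 4 = $570 apiece.
Remainder $4,850 by days (total 338): Unit G1 2,037.57 → $2,038; Unit PH2 961.39 → $961; Unit 4A 631.36 → $631; Unit 4B 1,219.67 → $1,220.
Totals: Unit G1 $570 + $2,038 = $2,608; Unit PH2 $570 + $961 = $1,531; Unit 4A $570 + $631 = $1,201; Unit 4B $570 + $1,220 = $1,790.

Unit G1: $2,608 · Unit PH2: $1,531 · Unit 4A: $1,201 · Unit 4B: $1,790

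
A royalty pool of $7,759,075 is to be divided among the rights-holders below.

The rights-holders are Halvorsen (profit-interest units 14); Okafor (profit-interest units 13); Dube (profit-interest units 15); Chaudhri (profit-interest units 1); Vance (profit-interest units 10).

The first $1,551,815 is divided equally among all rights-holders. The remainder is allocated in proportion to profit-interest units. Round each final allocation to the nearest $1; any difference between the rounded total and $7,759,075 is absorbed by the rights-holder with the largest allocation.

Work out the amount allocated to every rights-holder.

Halvorsen: $1,950,017; Okafor: $1,832,898; Dube: $2,067,135; Chaudhri: $427,481; Vance: $1,481,544

$1,551,815 shared equally gives $310,363 per rights-holder.
Remainder $6,207,260 by profit-interest units (total 53): Halvorsen 1,639,653.58 → $1,639,654; Okafor 1,522,535.47 → $1,522,535; Dube 1,756,771.70 → $1,756,772; Chaudhri 117,118.11 → $117,118; Vance 1,171,181.13 → $1,171,181.
Totals: Halvorsen $310,363 + $1,639,654 = $1,950,017; Okafor $310,363 + $1,522,535 = $1,832,898; Dube $310,363 + $1,756,772 = $2,067,135; Chaudhri $310,363 + $117,118 = $427,481; Vance $310,363 + $1,171,181 = $1,481,544.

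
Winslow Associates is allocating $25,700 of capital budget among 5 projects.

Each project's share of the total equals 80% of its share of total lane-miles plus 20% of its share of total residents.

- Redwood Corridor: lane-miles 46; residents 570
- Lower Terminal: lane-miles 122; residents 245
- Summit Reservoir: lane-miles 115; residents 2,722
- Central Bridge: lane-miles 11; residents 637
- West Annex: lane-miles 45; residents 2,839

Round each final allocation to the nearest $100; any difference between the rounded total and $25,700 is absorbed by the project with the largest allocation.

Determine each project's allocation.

Redwood Corridor: $3,200; Lower Terminal: $7,600; Summit Reservoir: $9,000; Central Bridge: $1,100; West Annex: $4,800

Totals — lane-miles 339, residents 7,013.
Blended shares (80% lane-miles + 20% residents): Redwood Corridor 0.1248; Lower Terminal 0.2949; Summit Reservoir 0.3490; Central Bridge 0.0441; West Annex 0.1872.
Proportional shares: Redwood Corridor 3,207.62; Lower Terminal 7,578.74; Summit Reservoir 8,969.65; Central Bridge 1,134.01; West Annex 4,809.98.
Rounded to nearest $100: Redwood Corridor $3,200; Lower Terminal $7,600; Summit Reservoir $9,000; Central Bridge $1,100; West Annex $4,800. Sum = $25,700.
No rounding difference to absorb.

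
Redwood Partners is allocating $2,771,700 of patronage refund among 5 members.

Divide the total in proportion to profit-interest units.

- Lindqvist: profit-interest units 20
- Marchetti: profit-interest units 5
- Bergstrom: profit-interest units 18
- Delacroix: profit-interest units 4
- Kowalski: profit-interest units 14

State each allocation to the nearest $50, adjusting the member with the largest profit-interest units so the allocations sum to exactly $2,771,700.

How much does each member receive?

Lindqvist: $908,700; Marchetti: $227,200; Bergstrom: $817,900; Delacroix: $181,750; Kowalski: $636,150

Profit-interest units total: 20 + 5 + 18 + 4 + 14 = 61.
Unrounded shares: Lindqvist 908,754.10; Marchetti 227,188.52; Bergstrom 817,878.69; Delacroix 181,750.82; Kowalski 636,127.87.
Rounded to nearest $50: Lindqvist $908,750; Marchetti $227,200; Bergstrom $817,900; Delacroix $181,750; Kowalski $636,150. Sum = $2,771,750.
Difference $2,771,700 − $2,771,750 = −$50 applied to largest profit-interest units (Lindqvist): Lindqvist becomes $908,700.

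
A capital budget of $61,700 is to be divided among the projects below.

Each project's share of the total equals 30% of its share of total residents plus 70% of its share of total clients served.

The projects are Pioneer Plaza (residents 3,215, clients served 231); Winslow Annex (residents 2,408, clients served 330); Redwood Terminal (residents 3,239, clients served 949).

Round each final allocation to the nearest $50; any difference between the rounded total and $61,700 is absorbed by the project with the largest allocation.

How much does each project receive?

Totals — residents 8,862, clients served 1,510.
Combined weights (30% residents + 70% clients served): Pioneer Plaza 0.2159; Winslow Annex 0.2345; Redwood Terminal 0.5496.
Proportional shares: Pioneer Plaza 13,322.36; Winslow Annex 14,468.45; Redwood Terminal 33,909.19.
At nearest $50: Pioneer Plaza $13,300; Winslow Annex $14,450; Redwood Terminal $33,900. Sum = $61,650.
Difference $61,700 − $61,650 = +$50 applied to largest allocation (Redwood Terminal): Redwood Terminal becomes $33,950.

Pioneer Plaza: $13,300; Winslow Annex: $14,450; Redwood Terminal: $33,950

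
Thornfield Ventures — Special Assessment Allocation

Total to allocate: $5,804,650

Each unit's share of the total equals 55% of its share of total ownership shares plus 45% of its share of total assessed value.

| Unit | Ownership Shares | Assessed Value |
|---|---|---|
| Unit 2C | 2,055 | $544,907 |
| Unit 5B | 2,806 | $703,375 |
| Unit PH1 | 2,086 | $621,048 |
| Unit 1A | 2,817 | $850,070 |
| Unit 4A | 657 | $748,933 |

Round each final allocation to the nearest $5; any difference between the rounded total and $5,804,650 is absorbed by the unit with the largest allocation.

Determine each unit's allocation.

Totals — ownership shares 10,421, assessed value 3,468,333.
Combined weights (55% ownership shares + 45% assessed value): Unit 2C 0.1792; Unit 5B 0.2394; Unit PH1 0.1907; Unit 1A 0.2590; Unit 4A 0.1318.
Pro-rata amounts: Unit 2C 1,039,949.59; Unit 5B 1,389,370.91; Unit PH1 1,106,790.47; Unit 1A 1,503,220.70; Unit 4A 765,318.33.
Rounded to nearest $5: Unit 2C $1,039,950; Unit 5B $1,389,370; Unit PH1 $1,106,790; Unit 1A $1,503,220; Unit 4A $765,320. Sum = $5,804,650.
Rounded total matches; no reconciliation needed.

Unit 2C: $1,039,950 · Unit 5B: $1,389,370 · Unit PH1: $1,106,790 · Unit 1A: $1,503,220 · Unit 4A: $765,320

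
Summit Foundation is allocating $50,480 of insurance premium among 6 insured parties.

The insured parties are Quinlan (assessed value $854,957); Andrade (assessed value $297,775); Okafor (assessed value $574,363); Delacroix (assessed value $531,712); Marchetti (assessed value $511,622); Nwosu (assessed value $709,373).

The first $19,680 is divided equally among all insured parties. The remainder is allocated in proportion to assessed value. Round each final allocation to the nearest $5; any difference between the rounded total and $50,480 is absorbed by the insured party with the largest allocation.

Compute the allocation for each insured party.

First tranche $19,680 split equally: $3,280 each.
Remainder $30,800 by assessed value (total 3,479,802): Quinlan 7,567.29 → $7,565; Andrade 2,635.63 → $2,635; Okafor 5,083.73 → $5,085; Delacroix 4,706.22 → $4,705; Marchetti 4,528.41 → $4,530; Nwosu 6,278.72 → $6,280.
Totals: Quinlan $3,280 + $7,565 = $10,845; Andrade $3,280 + $2,635 = $5,915; Okafor $3,280 + $5,085 = $8,365; Delacroix $3,280 + $4,705 = $7,985; Marchetti $3,280 + $4,530 = $7,810; Nwosu $3,280 + $6,280 = $9,560.

Quinlan: $10,845 · Andrade: $5,915 · Okafor: $8,365 · Delacroix: $7,985 · Marchetti: $7,810 · Nwosu: $9,560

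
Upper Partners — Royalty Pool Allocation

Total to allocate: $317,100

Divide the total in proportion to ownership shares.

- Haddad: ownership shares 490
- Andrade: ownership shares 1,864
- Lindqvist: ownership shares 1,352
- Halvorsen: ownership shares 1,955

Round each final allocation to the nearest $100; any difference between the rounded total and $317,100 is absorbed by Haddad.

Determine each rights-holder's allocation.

Haddad: $27,500 | Andrade: $104,400 | Lindqvist: $75,700 | Halvorsen: $109,500

Ownership shares total: 5,661.
Raw shares: Haddad 490/5,661 × $317,100 = 27,447.27; Andrade 1,864/5,661 × $317,100 = 104,411.66; Lindqvist 1,352/5,661 × $317,100 = 75,732.06; Halvorsen 1,955/5,661 × $317,100 = 109,509.01.
At nearest $100: Haddad $27,400; Andrade $104,400; Lindqvist $75,700; Halvorsen $109,500. Sum = $317,000.
Difference $317,100 − $317,000 = +$100 applied to Haddad: Haddad becomes $27,500.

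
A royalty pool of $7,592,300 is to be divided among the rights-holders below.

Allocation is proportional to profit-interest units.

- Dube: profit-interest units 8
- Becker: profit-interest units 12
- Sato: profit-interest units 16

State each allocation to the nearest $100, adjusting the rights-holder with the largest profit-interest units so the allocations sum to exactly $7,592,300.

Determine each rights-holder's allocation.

Dube: $1,687,200 | Becker: $2,530,800 | Sato: $3,374,300

Profit-interest units total: 36.
Pro-rata amounts: Dube 8/36 × $7,592,300 = 1,687,177.78; Becker 12/36 × $7,592,300 = 2,530,766.67; Sato 16/36 × $7,592,300 = 3,374,355.56.
At nearest $100: Dube $1,687,200; Becker $2,530,800; Sato $3,374,400. Sum = $7,592,400.
Difference $7,592,300 − $7,592,400 = −$100 applied to largest profit-interest units (Sato): Sato becomes $3,374,300.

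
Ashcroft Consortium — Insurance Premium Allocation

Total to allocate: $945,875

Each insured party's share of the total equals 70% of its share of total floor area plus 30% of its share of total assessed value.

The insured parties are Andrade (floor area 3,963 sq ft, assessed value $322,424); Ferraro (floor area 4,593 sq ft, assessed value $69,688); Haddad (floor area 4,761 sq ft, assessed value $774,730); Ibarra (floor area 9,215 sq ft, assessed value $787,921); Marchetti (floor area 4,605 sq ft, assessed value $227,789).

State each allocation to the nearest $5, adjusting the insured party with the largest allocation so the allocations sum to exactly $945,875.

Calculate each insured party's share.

Andrade: $138,610 · Ferraro: $121,125 · Haddad: $216,890 · Ibarra: $327,275 · Marchetti: $141,975

Totals — floor area 27,137, assessed value 2,182,552.
Blended shares (70% floor area + 30% assessed value): Andrade 0.1465; Ferraro 0.1281; Haddad 0.2293; Ibarra 0.3460; Marchetti 0.1501.
Unrounded shares: Andrade 138,612.44; Ferraro 121,124.49; Haddad 216,888.90; Ibarra 327,276.54; Marchetti 141,972.64.
At nearest $5: Andrade $138,610; Ferraro $121,125; Haddad $216,890; Ibarra $327,275; Marchetti $141,975. Sum = $945,875.
No rounding difference to absorb.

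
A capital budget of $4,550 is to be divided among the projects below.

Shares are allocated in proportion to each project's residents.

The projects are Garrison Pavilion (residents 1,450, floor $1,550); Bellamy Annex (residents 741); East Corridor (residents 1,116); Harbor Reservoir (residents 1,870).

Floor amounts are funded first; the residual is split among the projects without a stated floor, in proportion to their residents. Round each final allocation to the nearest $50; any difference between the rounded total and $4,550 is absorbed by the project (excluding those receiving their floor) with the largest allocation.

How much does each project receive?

Garrison Pavilion: $1,550 | Bellamy Annex: $600 | East Corridor: $900 | Harbor Reservoir: $1,500

Guaranteed amounts: Garrison Pavilion $1,550. Balance $3,000.
Balance split over remaining residents 3,727: Bellamy Annex 596.46 → $600; East Corridor 898.31 → $900; Harbor Reservoir 1,505.23 → $1,500.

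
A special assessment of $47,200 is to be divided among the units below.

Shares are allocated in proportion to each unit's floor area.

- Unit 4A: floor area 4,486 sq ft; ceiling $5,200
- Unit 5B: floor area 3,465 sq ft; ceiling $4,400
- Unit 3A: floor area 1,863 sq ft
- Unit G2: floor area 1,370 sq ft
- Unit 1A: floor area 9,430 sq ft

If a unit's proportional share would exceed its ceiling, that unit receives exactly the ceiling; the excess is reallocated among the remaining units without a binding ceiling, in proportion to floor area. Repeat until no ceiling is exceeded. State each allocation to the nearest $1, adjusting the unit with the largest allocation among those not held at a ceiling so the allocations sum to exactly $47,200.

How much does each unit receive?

Unit 4A: $5,200 · Unit 5B: $4,400 · Unit 3A: $5,532 · Unit G2: $4,068 · Unit 1A: $28,000

Combined floor area = 20,614.
Pro-rata shares before constraints: Unit 4A 10,271.62; Unit 5B 7,933.83; Unit 3A 4,265.72; Unit G2 3,136.90; Unit 1A 21,591.93.
Capped: Unit 4A ($5,200), Unit 5B ($4,400); balance $37,600 reallocated over remaining floor area 12,663.
Remaining shares: Unit 3A 5,531.77 → $5,532; Unit G2 4,067.91 → $4,068; Unit 1A 28,000.32 → $28,000.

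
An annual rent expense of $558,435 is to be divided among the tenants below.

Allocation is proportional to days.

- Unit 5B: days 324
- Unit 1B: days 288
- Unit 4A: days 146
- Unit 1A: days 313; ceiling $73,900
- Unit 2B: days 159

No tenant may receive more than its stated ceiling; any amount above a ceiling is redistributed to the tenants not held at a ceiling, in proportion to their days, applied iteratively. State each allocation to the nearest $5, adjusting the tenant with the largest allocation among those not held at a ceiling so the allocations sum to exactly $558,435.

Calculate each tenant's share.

Sum of days: 1,230.
Unconstrained shares: Unit 5B 147,099.95; Unit 1B 130,755.51; Unit 4A 66,285.78; Unit 1A 142,105.82; Unit 2B 72,187.94.
Held at cap: Unit 1A ($73,900); remaining pool $484,535 reallocated over remaining days 917.
Remaining shares: Unit 5B 171,198.84 → $171,200; Unit 1B 152,176.75 → $152,175; Unit 4A 77,145.16 → $77,145; Unit 2B 84,014.25 → $84,015.

Unit 5B: $171,200 · Unit 1B: $152,175 · Unit 4A: $77,145 · Unit 1A: $73,900 · Unit 2B: $84,015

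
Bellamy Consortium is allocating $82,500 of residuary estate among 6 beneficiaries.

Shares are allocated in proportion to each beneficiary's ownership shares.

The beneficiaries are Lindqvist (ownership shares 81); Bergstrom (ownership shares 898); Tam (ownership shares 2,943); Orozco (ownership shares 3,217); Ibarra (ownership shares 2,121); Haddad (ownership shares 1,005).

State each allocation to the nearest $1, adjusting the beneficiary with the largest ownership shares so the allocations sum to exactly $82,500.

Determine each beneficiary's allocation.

Lindqvist: $651; Bergstrom: $7,217; Tam: $23,653; Orozco: $25,855; Ibarra: $17,047; Haddad: $8,077

Combined ownership shares = 81 + 898 + 2,943 + 3,217 + 2,121 + 1,005 = 10,265.
Proportional shares: Lindqvist 651.00; Bergstrom 7,217.24; Tam 23,652.95; Orozco 25,855.09; Ibarra 17,046.52; Haddad 8,077.20.
Rounded to nearest $1: Lindqvist $651; Bergstrom $7,217; Tam $23,653; Orozco $25,855; Ibarra $17,047; Haddad $8,077. Sum = $82,500.
Rounded total matches; no reconciliation needed.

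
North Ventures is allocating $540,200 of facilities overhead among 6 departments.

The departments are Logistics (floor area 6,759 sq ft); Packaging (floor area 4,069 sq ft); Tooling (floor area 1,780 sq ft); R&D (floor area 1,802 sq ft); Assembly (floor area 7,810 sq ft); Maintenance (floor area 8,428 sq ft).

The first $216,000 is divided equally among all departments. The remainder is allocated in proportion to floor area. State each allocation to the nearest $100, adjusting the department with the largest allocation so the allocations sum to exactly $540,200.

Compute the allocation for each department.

Logistics: $107,500 · Packaging: $79,000 · Tooling: $54,800 · R&D: $55,100 · Assembly: $118,600 · Maintenance: $125,200

First tranche $216,000 split equally: $36,000 each.
Remainder $324,200 by floor area (total 30,648): Logistics 71,497.91 → $71,500; Packaging 43,042.61 → $43,000; Tooling 18,829.16 → $18,800; R&D 19,061.88 → $19,100; Assembly 82,615.57 → $82,600; Maintenance 89,152.88 → $89,200.
Totals: Logistics $36,000 + $71,500 = $107,500; Packaging $36,000 + $43,000 = $79,000; Tooling $36,000 + $18,800 = $54,800; R&D $36,000 + $19,100 = $55,100; Assembly $36,000 + $82,600 = $118,600; Maintenance $36,000 + $89,200 = $125,200.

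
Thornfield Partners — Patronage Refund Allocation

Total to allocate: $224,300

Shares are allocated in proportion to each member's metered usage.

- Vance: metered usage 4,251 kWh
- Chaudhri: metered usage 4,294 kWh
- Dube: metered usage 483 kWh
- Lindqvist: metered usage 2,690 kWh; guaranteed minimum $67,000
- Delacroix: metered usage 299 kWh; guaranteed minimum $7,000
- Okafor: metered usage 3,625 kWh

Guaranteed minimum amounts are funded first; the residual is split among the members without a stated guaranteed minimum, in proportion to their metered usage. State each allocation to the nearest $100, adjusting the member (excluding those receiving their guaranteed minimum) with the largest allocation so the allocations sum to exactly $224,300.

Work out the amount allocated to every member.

Guaranteed amounts: Lindqvist $67,000; Delacroix $7,000. Residual $150,300.
Residual split over remaining metered usage 12,653: Vance 50,495.95 → $50,500; Chaudhri 51,006.73 → $51,000; Dube 5,737.37 → $5,700; Okafor 43,059.95 → $43,100.

Vance: $50,500 · Chaudhri: $51,000 · Dube: $5,700 · Lindqvist: $67,000 · Delacroix: $7,000 · Okafor: $43,100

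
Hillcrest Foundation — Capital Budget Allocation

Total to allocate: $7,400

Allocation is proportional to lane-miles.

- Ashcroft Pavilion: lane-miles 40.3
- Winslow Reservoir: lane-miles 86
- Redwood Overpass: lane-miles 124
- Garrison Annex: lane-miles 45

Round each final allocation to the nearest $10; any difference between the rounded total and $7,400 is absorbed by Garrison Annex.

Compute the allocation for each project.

Combined lane-miles = 295.3.
Raw shares: Ashcroft Pavilion 40.3/295.3 × $7,400 = 1,009.89; Winslow Reservoir 86/295.3 × $7,400 = 2,155.10; Redwood Overpass 124/295.3 × $7,400 = 3,107.35; Garrison Annex 45/295.3 × $7,400 = 1,127.67.
After rounding ($10): Ashcroft Pavilion $1,010; Winslow Reservoir $2,160; Redwood Overpass $3,110; Garrison Annex $1,130. Sum = $7,410.
Difference $7,400 − $7,410 = −$10 applied to Garrison Annex: Garrison Annex becomes $1,120.

Ashcroft Pavilion: $1,010 · Winslow Reservoir: $2,160 · Redwood Overpass: $3,110 · Garrison Annex: $1,120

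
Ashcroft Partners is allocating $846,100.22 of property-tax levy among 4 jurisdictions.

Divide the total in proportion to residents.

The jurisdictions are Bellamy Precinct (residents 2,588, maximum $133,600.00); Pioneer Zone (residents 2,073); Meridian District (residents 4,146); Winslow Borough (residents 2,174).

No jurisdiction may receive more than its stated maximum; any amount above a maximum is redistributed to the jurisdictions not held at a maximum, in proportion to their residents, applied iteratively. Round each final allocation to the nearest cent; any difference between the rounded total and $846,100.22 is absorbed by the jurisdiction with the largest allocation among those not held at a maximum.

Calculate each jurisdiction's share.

Residents total: 10,981.
Pro-rata shares before constraints: Bellamy Precinct 199,408.7396; Pioneer Zone 159,727.32502; Meridian District 319,454.6500; Winslow Borough 167,509.5054.
Held at cap: Bellamy Precinct ($133,600.00); balance $712,500.22 reallocated over remaining residents 8,393.
Shares after redistribution: Pioneer Zone 175,981.5270 → $175,981.53; Meridian District 351,963.0540 → $351,963.05; Winslow Borough 184,555.6390 → $184,555.64.

Bellamy Precinct: $133,600.00 | Pioneer Zone: $175,981.53 | Meridian District: $351,963.05 | Winslow Borough: $184,555.64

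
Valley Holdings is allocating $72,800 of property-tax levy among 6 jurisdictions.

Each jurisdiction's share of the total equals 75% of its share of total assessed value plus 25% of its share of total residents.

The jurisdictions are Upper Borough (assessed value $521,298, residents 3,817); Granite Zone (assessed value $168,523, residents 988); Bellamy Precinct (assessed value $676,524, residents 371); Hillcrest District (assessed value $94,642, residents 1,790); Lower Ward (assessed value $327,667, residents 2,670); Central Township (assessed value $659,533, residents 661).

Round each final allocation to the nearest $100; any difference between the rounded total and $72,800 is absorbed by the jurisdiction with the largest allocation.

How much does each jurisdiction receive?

Totals — assessed value 2,448,187, residents 10,297.
Composite weights (75% assessed value + 25% residents): Upper Borough 0.2524; Granite Zone 0.0756; Bellamy Precinct 0.2163; Hillcrest District 0.0725; Lower Ward 0.1652; Central Township 0.2181.
Pro-rata amounts: Upper Borough 18,372.67; Granite Zone 5,504.73; Bellamy Precinct 15,743.73; Hillcrest District 5,274.56; Lower Ward 12,026.94; Central Township 15,877.37.
Rounded to nearest $100: Upper Borough $18,400; Granite Zone $5,500; Bellamy Precinct $15,700; Hillcrest District $5,300; Lower Ward $12,000; Central Township $15,900. Sum = $72,800.
Rounded total matches; no reconciliation needed.

Upper Borough: $18,400; Granite Zone: $5,500; Bellamy Precinct: $15,700; Hillcrest District: $5,300; Lower Ward: $12,000; Central Township: $15,900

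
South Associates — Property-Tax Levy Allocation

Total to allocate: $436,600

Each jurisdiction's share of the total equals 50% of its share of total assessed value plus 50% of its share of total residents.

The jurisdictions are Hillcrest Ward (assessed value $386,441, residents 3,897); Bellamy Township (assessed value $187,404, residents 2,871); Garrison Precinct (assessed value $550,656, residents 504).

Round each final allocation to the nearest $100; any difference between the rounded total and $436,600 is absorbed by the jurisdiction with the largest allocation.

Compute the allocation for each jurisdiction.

Assessed value total 1,124,501; residents total 7,272.
Blended shares (50% assessed value + 50% residents): Hillcrest Ward 0.4398; Bellamy Township 0.2807; Garrison Precinct 0.2795.
Raw shares: Hillcrest Ward 192,005.03; Bellamy Township 122,566.11; Garrison Precinct 122,028.86.
After rounding ($100): Hillcrest Ward $192,000; Bellamy Township $122,600; Garrison Precinct $122,000. Sum = $436,600.
No rounding difference to absorb.

Hillcrest Ward: $192,000 | Bellamy Township: $122,600 | Garrison Precinct: $122,000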